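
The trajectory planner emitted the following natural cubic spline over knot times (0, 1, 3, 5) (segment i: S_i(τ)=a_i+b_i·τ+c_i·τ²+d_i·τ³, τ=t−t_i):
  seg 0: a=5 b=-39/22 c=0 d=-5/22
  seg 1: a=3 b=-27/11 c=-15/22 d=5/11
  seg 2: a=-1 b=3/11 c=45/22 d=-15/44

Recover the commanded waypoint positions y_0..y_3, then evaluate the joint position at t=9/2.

y_0 = S_0(0) = a_0 = 5
y_1 = S_1(0) = a_1 = 3
y_2 = S_2(0) = a_2 = -1
y_3 = S_2(2) = 5
t_q=9/2 is in segment 2 (τ=3/2); S_2(τ)=1007/352

y_0=5 y_1=3 y_2=-1 y_3=5
S(9/2) = 1007/352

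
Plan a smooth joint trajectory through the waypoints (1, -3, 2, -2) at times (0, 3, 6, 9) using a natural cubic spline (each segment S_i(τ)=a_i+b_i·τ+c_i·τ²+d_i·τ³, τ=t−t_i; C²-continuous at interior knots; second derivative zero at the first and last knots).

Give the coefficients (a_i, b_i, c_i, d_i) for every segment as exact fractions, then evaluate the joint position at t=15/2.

Δ: Δ0=-4/3, Δ1=5/3, Δ2=-4/3
row 1: diag=12, rhs=18; c'=1/4, d'=3/2
row 2: denom=12−3·1/4=45/4; d'=(-18−3·3/2)/(45/4)=-2
back: M2=-2
back: M1=3/2−1/4·-2=2
M: M0=0, M1=2, M2=-2, M3=0
seg 0: a=1, c=M0/2=0, d=(M1−M0)/(6·3)=1/9, b=Δ0−h0·(2M0+M1)/6=-7/3
seg 1: a=-3, c=M1/2=1, d=(M2−M1)/(6·3)=-2/9, b=Δ1−h1·(2M1+M2)/6=2/3
seg 2: a=2, c=M2/2=-1, d=(M3−M2)/(6·3)=1/9, b=Δ2−h2·(2M2+M3)/6=2/3
t_q=15/2 → seg 2, τ=3/2; S=2+2/3·τ+-1·τ²+1/9·τ³=9/8

  seg 0: a=1 b=-7/3 c=0 d=1/9
  seg 1: a=-3 b=2/3 c=1 d=-2/9
  seg 2: a=2 b=2/3 c=-1 d=1/9
S(15/2) = 9/8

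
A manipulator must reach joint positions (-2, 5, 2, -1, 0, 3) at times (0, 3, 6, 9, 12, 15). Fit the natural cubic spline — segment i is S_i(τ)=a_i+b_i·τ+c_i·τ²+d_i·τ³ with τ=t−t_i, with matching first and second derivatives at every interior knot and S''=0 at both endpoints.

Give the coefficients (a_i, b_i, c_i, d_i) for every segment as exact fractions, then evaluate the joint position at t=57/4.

  seg 0: a=-2 b=2009/627 c=0 d=-182/1881
  seg 1: a=5 b=371/627 c=-182/209 d=640/5643
  seg 2: a=2 b=-985/627 c=94/627 d=4/297
  seg 3: a=-1 b=-193/627 c=170/627 d=-4/209
  seg 4: a=0 b=503/627 c=62/627 d=-62/5643
S(57/4) = 14583/6688

Δ: Δ0=7/3, Δ1=-1, Δ2=-1, Δ3=1/3, Δ4=1
row 1: diag=12, rhs=-20; c'=1/4, d'=-5/3
row 2: denom=12−3·1/4=45/4; d'=(0−3·-5/3)/(45/4)=4/9
row 3: denom=12−3·4/15=56/5; d'=(8−3·4/9)/(56/5)=25/42
row 4: denom=12−3·15/56=627/56; d'=(4−3·25/42)/(627/56)=124/627
back: M4=124/627
back: M3=25/42−15/56·124/627=340/627
back: M2=4/9−4/15·340/627=188/627
back: M1=-5/3−1/4·188/627=-364/209
M: M0=0, M1=-364/209, M2=188/627, M3=340/627, M4=124/627, M5=0
seg 0: a=-2, c=M0/2=0, d=(M1−M0)/(6·3)=-182/1881, b=Δ0−h0·(2M0+M1)/6=2009/627
seg 1: a=5, c=M1/2=-182/209, d=(M2−M1)/(6·3)=640/5643, b=Δ1−h1·(2M1+M2)/6=371/627
seg 2: a=2, c=M2/2=94/627, d=(M3−M2)/(6·3)=4/297, b=Δ2−h2·(2M2+M3)/6=-985/627
seg 3: a=-1, c=M3/2=170/627, d=(M4−M3)/(6·3)=-4/209, b=Δ3−h3·(2M3+M4)/6=-193/627
seg 4: a=0, c=M4/2=62/627, d=(M5−M4)/(6·3)=-62/5643, b=Δ4−h4·(2M4+M5)/6=503/627
t_q=57/4 → seg 4, τ=9/4; S=0+503/627·τ+62/627·τ²+-62/5643·τ³=14583/6688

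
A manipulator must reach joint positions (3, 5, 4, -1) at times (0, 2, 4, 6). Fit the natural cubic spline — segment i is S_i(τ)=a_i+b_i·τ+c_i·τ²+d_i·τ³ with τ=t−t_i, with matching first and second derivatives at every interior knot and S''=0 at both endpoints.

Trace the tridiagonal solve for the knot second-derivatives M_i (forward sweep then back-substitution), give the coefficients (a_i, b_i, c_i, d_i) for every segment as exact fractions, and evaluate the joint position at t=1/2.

  seg 0: a=3 b=19/15 c=0 d=-1/15
  seg 1: a=5 b=7/15 c=-2/5 d=-1/24
  seg 2: a=4 b=-49/30 c=-13/20 d=13/120
S(1/2) = 29/8

Δ: Δ0=1, Δ1=-1/2, Δ2=-5/2
row 1: diag=8, rhs=-9; c'=1/4, d'=-9/8
row 2: denom=8−2·1/4=15/2; d'=(-12−2·-9/8)/(15/2)=-13/10
back: M2=-13/10
back: M1=-9/8−1/4·-13/10=-4/5
M: M0=0, M1=-4/5, M2=-13/10, M3=0
seg 0: a=3, c=M0/2=0, d=(M1−M0)/(6·2)=-1/15, b=Δ0−h0·(2M0+M1)/6=19/15
seg 1: a=5, c=M1/2=-2/5, d=(M2−M1)/(6·2)=-1/24, b=Δ1−h1·(2M1+M2)/6=7/15
seg 2: a=4, c=M2/2=-13/20, d=(M3−M2)/(6·2)=13/120, b=Δ2−h2·(2M2+M3)/6=-49/30
t_q=1/2 → seg 0, τ=1/2; S=3+19/15·τ+0·τ²+-1/15·τ³=29/8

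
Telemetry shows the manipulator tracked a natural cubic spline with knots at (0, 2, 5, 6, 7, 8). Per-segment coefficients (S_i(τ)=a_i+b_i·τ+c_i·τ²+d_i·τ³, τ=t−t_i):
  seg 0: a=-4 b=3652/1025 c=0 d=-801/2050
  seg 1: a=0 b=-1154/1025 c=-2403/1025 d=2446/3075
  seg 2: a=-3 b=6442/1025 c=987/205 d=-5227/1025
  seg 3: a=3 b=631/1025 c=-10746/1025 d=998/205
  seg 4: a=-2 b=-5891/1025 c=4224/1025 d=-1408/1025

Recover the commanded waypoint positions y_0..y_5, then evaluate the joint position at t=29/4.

y_0=-4 y_1=0 y_2=-3 y_3=3 y_4=-2 y_5=-5
S(29/4) = -13123/4100

y_0 = S_0(0) = a_0 = -4
y_1 = S_1(0) = a_1 = 0
y_2 = S_2(0) = a_2 = -3
y_3 = S_3(0) = a_3 = 3
y_4 = S_4(0) = a_4 = -2
y_5 = S_4(1) = -5
t_q=29/4 is in segment 4 (τ=1/4); S_4(τ)=-13123/4100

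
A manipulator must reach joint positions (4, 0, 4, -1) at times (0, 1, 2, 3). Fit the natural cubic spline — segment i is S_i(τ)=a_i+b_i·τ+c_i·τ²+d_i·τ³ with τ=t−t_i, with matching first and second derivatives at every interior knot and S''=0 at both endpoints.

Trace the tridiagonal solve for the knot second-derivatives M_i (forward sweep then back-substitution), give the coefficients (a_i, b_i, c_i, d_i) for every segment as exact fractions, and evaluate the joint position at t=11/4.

Δ: Δ0=-4, Δ1=4, Δ2=-5
row 1: diag=4, rhs=48; c'=1/4, d'=12
row 2: denom=4−1·1/4=15/4; d'=(-54−1·12)/(15/4)=-88/5
back: M2=-88/5
back: M1=12−1/4·-88/5=82/5
M: M0=0, M1=82/5, M2=-88/5, M3=0
seg 0: a=4, c=M0/2=0, d=(M1−M0)/(6·1)=41/15, b=Δ0−h0·(2M0+M1)/6=-101/15
seg 1: a=0, c=M1/2=41/5, d=(M2−M1)/(6·1)=-17/3, b=Δ1−h1·(2M1+M2)/6=22/15
seg 2: a=4, c=M2/2=-44/5, d=(M3−M2)/(6·1)=44/15, b=Δ2−h2·(2M2+M3)/6=13/15
t_q=11/4 → seg 2, τ=3/4; S=4+13/15·τ+-44/5·τ²+44/15·τ³=15/16

  seg 0: a=4 b=-101/15 c=0 d=41/15
  seg 1: a=0 b=22/15 c=41/5 d=-17/3
  seg 2: a=4 b=13/15 c=-44/5 d=44/15
S(11/4) = 15/16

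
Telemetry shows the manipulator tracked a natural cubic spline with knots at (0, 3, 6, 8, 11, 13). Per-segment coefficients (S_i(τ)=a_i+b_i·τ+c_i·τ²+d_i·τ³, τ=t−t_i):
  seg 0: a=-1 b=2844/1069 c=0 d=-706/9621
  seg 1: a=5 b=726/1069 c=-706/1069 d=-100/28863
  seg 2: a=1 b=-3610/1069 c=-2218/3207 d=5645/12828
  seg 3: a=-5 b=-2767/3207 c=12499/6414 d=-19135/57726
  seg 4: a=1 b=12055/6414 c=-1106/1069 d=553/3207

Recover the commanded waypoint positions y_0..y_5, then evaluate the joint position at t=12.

y_0 = S_0(0) = a_0 = -1
y_1 = S_1(0) = a_1 = 5
y_2 = S_2(0) = a_2 = 1
y_3 = S_3(0) = a_3 = -5
y_4 = S_4(0) = a_4 = 1
y_5 = S_4(2) = 2
t_q=12 is in segment 4 (τ=1); S_4(τ)=4313/2138

y_0=-1 y_1=5 y_2=1 y_3=-5 y_4=1 y_5=2
S(12) = 4313/2138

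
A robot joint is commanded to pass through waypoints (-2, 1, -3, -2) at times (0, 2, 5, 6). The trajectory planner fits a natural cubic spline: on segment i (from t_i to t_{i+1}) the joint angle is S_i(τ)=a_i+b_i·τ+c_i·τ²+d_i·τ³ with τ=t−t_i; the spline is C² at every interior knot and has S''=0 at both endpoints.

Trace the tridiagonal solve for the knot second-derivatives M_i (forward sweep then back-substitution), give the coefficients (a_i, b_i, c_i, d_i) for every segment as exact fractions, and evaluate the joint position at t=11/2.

Δ: Δ0=3/2, Δ1=-4/3, Δ2=1
row 1: diag=10, rhs=-17; c'=3/10, d'=-17/10
row 2: denom=8−3·3/10=71/10; d'=(14−3·-17/10)/(71/10)=191/71
back: M2=191/71
back: M1=-17/10−3/10·191/71=-178/71
M: M0=0, M1=-178/71, M2=191/71, M3=0
seg 0: a=-2, c=M0/2=0, d=(M1−M0)/(6·2)=-89/426, b=Δ0−h0·(2M0+M1)/6=995/426
seg 1: a=1, c=M1/2=-89/71, d=(M2−M1)/(6·3)=41/142, b=Δ1−h1·(2M1+M2)/6=-73/426
seg 2: a=-3, c=M2/2=191/142, d=(M3−M2)/(6·1)=-191/426, b=Δ2−h2·(2M2+M3)/6=22/213
t_q=11/2 → seg 2, τ=1/2; S=-3+22/213·τ+191/142·τ²+-191/426·τ³=-3031/1136

  seg 0: a=-2 b=995/426 c=0 d=-89/426
  seg 1: a=1 b=-73/426 c=-89/71 d=41/142
  seg 2: a=-3 b=22/213 c=191/142 d=-191/426
S(11/2) = -3031/1136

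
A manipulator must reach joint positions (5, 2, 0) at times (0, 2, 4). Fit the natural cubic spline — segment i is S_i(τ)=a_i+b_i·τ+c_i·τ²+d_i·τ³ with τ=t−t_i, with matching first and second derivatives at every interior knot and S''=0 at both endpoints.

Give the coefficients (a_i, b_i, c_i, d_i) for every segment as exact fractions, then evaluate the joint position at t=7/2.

Δ: Δ0=-3/2, Δ1=-1
row 1: diag=8, rhs=3; c'=1/4, d'=3/8
back: M1=3/8
M: M0=0, M1=3/8, M2=0
seg 0: a=5, c=M0/2=0, d=(M1−M0)/(6·2)=1/32, b=Δ0−h0·(2M0+M1)/6=-13/8
seg 1: a=2, c=M1/2=3/16, d=(M2−M1)/(6·2)=-1/32, b=Δ1−h1·(2M1+M2)/6=-5/4
t_q=7/2 → seg 1, τ=3/2; S=2+-5/4·τ+3/16·τ²+-1/32·τ³=113/256

  seg 0: a=5 b=-13/8 c=0 d=1/32
  seg 1: a=2 b=-5/4 c=3/16 d=-1/32
S(7/2) = 113/256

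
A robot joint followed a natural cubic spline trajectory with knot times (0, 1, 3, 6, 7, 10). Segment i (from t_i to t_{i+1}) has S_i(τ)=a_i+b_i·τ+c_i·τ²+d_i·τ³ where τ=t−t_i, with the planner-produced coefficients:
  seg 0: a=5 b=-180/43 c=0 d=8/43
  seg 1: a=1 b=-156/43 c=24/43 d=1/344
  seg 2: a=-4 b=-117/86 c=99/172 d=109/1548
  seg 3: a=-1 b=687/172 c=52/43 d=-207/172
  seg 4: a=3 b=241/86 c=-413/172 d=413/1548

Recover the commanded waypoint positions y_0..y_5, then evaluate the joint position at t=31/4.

y_0 = S_0(0) = a_0 = 5
y_1 = S_1(0) = a_1 = 1
y_2 = S_2(0) = a_2 = -4
y_3 = S_3(0) = a_3 = -1
y_4 = S_4(0) = a_4 = 3
y_5 = S_4(3) = -3
t_q=31/4 is in segment 4 (τ=3/4); S_4(τ)=42531/11008

y_0=5 y_1=1 y_2=-4 y_3=-1 y_4=3 y_5=-3
S(31/4) = 42531/11008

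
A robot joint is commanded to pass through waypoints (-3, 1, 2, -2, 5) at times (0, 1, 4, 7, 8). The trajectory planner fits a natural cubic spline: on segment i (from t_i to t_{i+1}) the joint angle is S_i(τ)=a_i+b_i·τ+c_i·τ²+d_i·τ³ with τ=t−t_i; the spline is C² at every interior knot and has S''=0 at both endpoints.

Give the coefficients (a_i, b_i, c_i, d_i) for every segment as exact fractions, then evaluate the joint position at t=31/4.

Δ: Δ0=4, Δ1=1/3, Δ2=-4/3, Δ3=7
row 1: diag=8, rhs=-22; c'=3/8, d'=-11/4
row 2: denom=12−3·3/8=87/8; d'=(-10−3·-11/4)/(87/8)=-14/87
row 3: denom=8−3·8/29=208/29; d'=(50−3·-14/87)/(208/29)=183/26
back: M3=183/26
back: M2=-14/87−8/29·183/26=-82/39
back: M1=-11/4−3/8·-82/39=-51/26
M: M0=0, M1=-51/26, M2=-82/39, M3=183/26, M4=0
seg 0: a=-3, c=M0/2=0, d=(M1−M0)/(6·1)=-17/52, b=Δ0−h0·(2M0+M1)/6=225/52
seg 1: a=1, c=M1/2=-51/52, d=(M2−M1)/(6·3)=-11/1404, b=Δ1−h1·(2M1+M2)/6=87/26
seg 2: a=2, c=M2/2=-41/39, d=(M3−M2)/(6·3)=713/1404, b=Δ2−h2·(2M2+M3)/6=-11/4
seg 3: a=-2, c=M3/2=183/52, d=(M4−M3)/(6·1)=-61/52, b=Δ3−h3·(2M3+M4)/6=121/26
t_q=31/4 → seg 3, τ=3/4; S=-2+121/26·τ+183/52·τ²+-61/52·τ³=9901/3328

  seg 0: a=-3 b=225/52 c=0 d=-17/52
  seg 1: a=1 b=87/26 c=-51/52 d=-11/1404
  seg 2: a=2 b=-11/4 c=-41/39 d=713/1404
  seg 3: a=-2 b=121/26 c=183/52 d=-61/52
S(31/4) = 9901/3328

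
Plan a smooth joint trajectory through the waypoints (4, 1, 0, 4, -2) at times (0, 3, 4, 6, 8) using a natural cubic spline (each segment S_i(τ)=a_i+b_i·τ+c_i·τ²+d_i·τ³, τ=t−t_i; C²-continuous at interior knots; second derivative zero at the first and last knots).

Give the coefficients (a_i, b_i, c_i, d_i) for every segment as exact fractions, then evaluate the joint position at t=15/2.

Δ: Δ0=-1, Δ1=-1, Δ2=2, Δ3=-3
row 1: diag=8, rhs=0; c'=1/8, d'=0
row 2: denom=6−1·1/8=47/8; d'=(18−1·0)/(47/8)=144/47
row 3: denom=8−2·16/47=344/47; d'=(-30−2·144/47)/(344/47)=-849/172
back: M3=-849/172
back: M2=144/47−16/47·-849/172=204/43
back: M1=0−1/8·204/43=-51/86
M: M0=0, M1=-51/86, M2=204/43, M3=-849/172, M4=0
seg 0: a=4, c=M0/2=0, d=(M1−M0)/(6·3)=-17/516, b=Δ0−h0·(2M0+M1)/6=-121/172
seg 1: a=1, c=M1/2=-51/172, d=(M2−M1)/(6·1)=153/172, b=Δ1−h1·(2M1+M2)/6=-137/86
seg 2: a=0, c=M2/2=102/43, d=(M3−M2)/(6·2)=-555/688, b=Δ2−h2·(2M2+M3)/6=83/172
seg 3: a=4, c=M3/2=-849/344, d=(M4−M3)/(6·2)=283/688, b=Δ3−h3·(2M3+M4)/6=25/86
t_q=15/2 → seg 3, τ=3/2; S=4+25/86·τ+-849/344·τ²+283/688·τ³=1493/5504

  seg 0: a=4 b=-121/172 c=0 d=-17/516
  seg 1: a=1 b=-137/86 c=-51/172 d=153/172
  seg 2: a=0 b=83/172 c=102/43 d=-555/688
  seg 3: a=4 b=25/86 c=-849/344 d=283/688
S(15/2) = 1493/5504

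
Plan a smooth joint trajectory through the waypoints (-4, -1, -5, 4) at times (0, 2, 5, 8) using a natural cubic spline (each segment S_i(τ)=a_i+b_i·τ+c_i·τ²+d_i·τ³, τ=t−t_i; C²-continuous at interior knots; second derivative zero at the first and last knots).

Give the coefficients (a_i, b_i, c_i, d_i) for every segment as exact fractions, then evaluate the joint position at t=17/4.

  seg 0: a=-4 b=521/222 c=0 d=-47/222
  seg 1: a=-1 b=-43/222 c=-47/37 d=593/1998
  seg 2: a=-5 b=22/111 c=311/222 d=-311/1998
S(17/4) = -21245/4736

Δ: Δ0=3/2, Δ1=-4/3, Δ2=3
row 1: diag=10, rhs=-17; c'=3/10, d'=-17/10
row 2: denom=12−3·3/10=111/10; d'=(26−3·-17/10)/(111/10)=311/111
back: M2=311/111
back: M1=-17/10−3/10·311/111=-94/37
M: M0=0, M1=-94/37, M2=311/111, M3=0
seg 0: a=-4, c=M0/2=0, d=(M1−M0)/(6·2)=-47/222, b=Δ0−h0·(2M0+M1)/6=521/222
seg 1: a=-1, c=M1/2=-47/37, d=(M2−M1)/(6·3)=593/1998, b=Δ1−h1·(2M1+M2)/6=-43/222
seg 2: a=-5, c=M2/2=311/222, d=(M3−M2)/(6·3)=-311/1998, b=Δ2−h2·(2M2+M3)/6=22/111
t_q=17/4 → seg 1, τ=9/4; S=-1+-43/222·τ+-47/37·τ²+593/1998·τ³=-21245/4736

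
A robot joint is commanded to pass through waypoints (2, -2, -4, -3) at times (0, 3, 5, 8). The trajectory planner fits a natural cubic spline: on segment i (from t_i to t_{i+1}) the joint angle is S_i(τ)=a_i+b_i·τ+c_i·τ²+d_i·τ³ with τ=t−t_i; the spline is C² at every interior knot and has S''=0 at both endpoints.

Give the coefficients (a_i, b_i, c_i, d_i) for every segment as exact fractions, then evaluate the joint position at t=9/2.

  seg 0: a=2 b=-65/48 c=0 d=1/432
  seg 1: a=-2 b=-31/24 c=1/48 d=1/16
  seg 2: a=-4 b=-11/24 c=19/48 d=-19/432
S(9/2) = -471/128

Δ: Δ0=-4/3, Δ1=-1, Δ2=1/3
row 1: diag=10, rhs=2; c'=1/5, d'=1/5
row 2: denom=10−2·1/5=48/5; d'=(8−2·1/5)/(48/5)=19/24
back: M2=19/24
back: M1=1/5−1/5·19/24=1/24
M: M0=0, M1=1/24, M2=19/24, M3=0
seg 0: a=2, c=M0/2=0, d=(M1−M0)/(6·3)=1/432, b=Δ0−h0·(2M0+M1)/6=-65/48
seg 1: a=-2, c=M1/2=1/48, d=(M2−M1)/(6·2)=1/16, b=Δ1−h1·(2M1+M2)/6=-31/24
seg 2: a=-4, c=M2/2=19/48, d=(M3−M2)/(6·3)=-19/432, b=Δ2−h2·(2M2+M3)/6=-11/24
t_q=9/2 → seg 1, τ=3/2; S=-2+-31/24·τ+1/48·τ²+1/16·τ³=-471/128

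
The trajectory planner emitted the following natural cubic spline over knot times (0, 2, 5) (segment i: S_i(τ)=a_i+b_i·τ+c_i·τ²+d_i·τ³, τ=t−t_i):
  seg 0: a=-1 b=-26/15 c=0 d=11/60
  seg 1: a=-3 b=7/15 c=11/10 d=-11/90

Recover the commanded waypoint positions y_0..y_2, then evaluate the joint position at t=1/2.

y_0 = S_0(0) = a_0 = -1
y_1 = S_1(0) = a_1 = -3
y_2 = S_1(3) = 5
t_q=1/2 is in segment 0 (τ=1/2); S_0(τ)=-59/32

y_0=-1 y_1=-3 y_2=5
S(1/2) = -59/32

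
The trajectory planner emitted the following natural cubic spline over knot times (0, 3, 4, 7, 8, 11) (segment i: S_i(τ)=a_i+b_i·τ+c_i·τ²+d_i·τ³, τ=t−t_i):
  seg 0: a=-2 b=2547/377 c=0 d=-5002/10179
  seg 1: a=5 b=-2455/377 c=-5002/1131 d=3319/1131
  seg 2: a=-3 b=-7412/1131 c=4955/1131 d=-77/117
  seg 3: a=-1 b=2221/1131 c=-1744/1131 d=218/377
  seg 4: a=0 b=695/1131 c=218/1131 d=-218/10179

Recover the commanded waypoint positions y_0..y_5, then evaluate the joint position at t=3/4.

y_0=-2 y_1=5 y_2=-3 y_3=-1 y_4=0 y_5=3
S(3/4) = 34499/12064

y_0 = S_0(0) = a_0 = -2
y_1 = S_1(0) = a_1 = 5
y_2 = S_2(0) = a_2 = -3
y_3 = S_3(0) = a_3 = -1
y_4 = S_4(0) = a_4 = 0
y_5 = S_4(3) = 3
t_q=3/4 is in segment 0 (τ=3/4); S_0(τ)=34499/12064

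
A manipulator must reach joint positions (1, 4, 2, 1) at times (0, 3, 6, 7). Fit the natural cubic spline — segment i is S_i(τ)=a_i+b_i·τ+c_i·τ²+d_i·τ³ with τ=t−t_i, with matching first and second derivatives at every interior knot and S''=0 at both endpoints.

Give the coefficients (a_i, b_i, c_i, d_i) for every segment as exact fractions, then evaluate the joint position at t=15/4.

  seg 0: a=1 b=124/87 c=0 d=-37/783
  seg 1: a=4 b=13/87 c=-37/87 d=40/783
  seg 2: a=2 b=-89/87 c=1/29 d=-1/87
S(15/4) = 1807/464

Δ: Δ0=1, Δ1=-2/3, Δ2=-1
row 1: diag=12, rhs=-10; c'=1/4, d'=-5/6
row 2: denom=8−3·1/4=29/4; d'=(-2−3·-5/6)/(29/4)=2/29
back: M2=2/29
back: M1=-5/6−1/4·2/29=-74/87
M: M0=0, M1=-74/87, M2=2/29, M3=0
seg 0: a=1, c=M0/2=0, d=(M1−M0)/(6·3)=-37/783, b=Δ0−h0·(2M0+M1)/6=124/87
seg 1: a=4, c=M1/2=-37/87, d=(M2−M1)/(6·3)=40/783, b=Δ1−h1·(2M1+M2)/6=13/87
seg 2: a=2, c=M2/2=1/29, d=(M3−M2)/(6·1)=-1/87, b=Δ2−h2·(2M2+M3)/6=-89/87
t_q=15/4 → seg 1, τ=3/4; S=4+13/87·τ+-37/87·τ²+40/783·τ³=1807/464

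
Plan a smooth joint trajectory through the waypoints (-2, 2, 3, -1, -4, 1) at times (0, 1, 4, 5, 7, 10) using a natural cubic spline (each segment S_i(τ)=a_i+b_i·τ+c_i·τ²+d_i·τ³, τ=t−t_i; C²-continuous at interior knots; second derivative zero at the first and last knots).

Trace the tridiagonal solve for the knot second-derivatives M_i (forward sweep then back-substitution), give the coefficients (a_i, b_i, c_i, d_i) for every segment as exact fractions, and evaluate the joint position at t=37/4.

  seg 0: a=-2 b=2137/500 c=0 d=-137/500
  seg 1: a=2 b=863/250 c=-411/500 d=-979/13500
  seg 2: a=3 b=-1719/500 c=-553/375 d=1369/1500
  seg 3: a=-1 b=-2737/750 c=379/300 d=-283/3000
  seg 4: a=-4 b=34/125 c=523/750 d=-523/6750
S(37/4) = -2369/3200

Δ: Δ0=4, Δ1=1/3, Δ2=-4, Δ3=-3/2, Δ4=5/3
row 1: diag=8, rhs=-22; c'=3/8, d'=-11/4
row 2: denom=8−3·3/8=55/8; d'=(-26−3·-11/4)/(55/8)=-142/55
row 3: denom=6−1·8/55=322/55; d'=(15−1·-142/55)/(322/55)=967/322
row 4: denom=10−2·55/161=1500/161; d'=(19−2·967/322)/(1500/161)=523/375
back: M4=523/375
back: M3=967/322−55/161·523/375=379/150
back: M2=-142/55−8/55·379/150=-1106/375
back: M1=-11/4−3/8·-1106/375=-411/250
M: M0=0, M1=-411/250, M2=-1106/375, M3=379/150, M4=523/375, M5=0
seg 0: a=-2, c=M0/2=0, d=(M1−M0)/(6·1)=-137/500, b=Δ0−h0·(2M0+M1)/6=2137/500
seg 1: a=2, c=M1/2=-411/500, d=(M2−M1)/(6·3)=-979/13500, b=Δ1−h1·(2M1+M2)/6=863/250
seg 2: a=3, c=M2/2=-553/375, d=(M3−M2)/(6·1)=1369/1500, b=Δ2−h2·(2M2+M3)/6=-1719/500
seg 3: a=-1, c=M3/2=379/300, d=(M4−M3)/(6·2)=-283/3000, b=Δ3−h3·(2M3+M4)/6=-2737/750
seg 4: a=-4, c=M4/2=523/750, d=(M5−M4)/(6·3)=-523/6750, b=Δ4−h4·(2M4+M5)/6=34/125
t_q=37/4 → seg 4, τ=9/4; S=-4+34/125·τ+523/750·τ²+-523/6750·τ³=-2369/3200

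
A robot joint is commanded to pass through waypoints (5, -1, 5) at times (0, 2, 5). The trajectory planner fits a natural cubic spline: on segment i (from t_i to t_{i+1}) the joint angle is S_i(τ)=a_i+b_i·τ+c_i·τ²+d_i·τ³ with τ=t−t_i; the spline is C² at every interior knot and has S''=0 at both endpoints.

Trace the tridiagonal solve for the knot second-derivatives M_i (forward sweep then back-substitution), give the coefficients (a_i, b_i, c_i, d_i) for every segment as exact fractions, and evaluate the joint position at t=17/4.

  seg 0: a=5 b=-4 c=0 d=1/4
  seg 1: a=-1 b=-1 c=3/2 d=-1/6
S(17/4) = 313/128

Δ: Δ0=-3, Δ1=2
row 1: diag=10, rhs=30; c'=3/10, d'=3
back: M1=3
M: M0=0, M1=3, M2=0
seg 0: a=5, c=M0/2=0, d=(M1−M0)/(6·2)=1/4, b=Δ0−h0·(2M0+M1)/6=-4
seg 1: a=-1, c=M1/2=3/2, d=(M2−M1)/(6·3)=-1/6, b=Δ1−h1·(2M1+M2)/6=-1
t_q=17/4 → seg 1, τ=9/4; S=-1+-1·τ+3/2·τ²+-1/6·τ³=313/128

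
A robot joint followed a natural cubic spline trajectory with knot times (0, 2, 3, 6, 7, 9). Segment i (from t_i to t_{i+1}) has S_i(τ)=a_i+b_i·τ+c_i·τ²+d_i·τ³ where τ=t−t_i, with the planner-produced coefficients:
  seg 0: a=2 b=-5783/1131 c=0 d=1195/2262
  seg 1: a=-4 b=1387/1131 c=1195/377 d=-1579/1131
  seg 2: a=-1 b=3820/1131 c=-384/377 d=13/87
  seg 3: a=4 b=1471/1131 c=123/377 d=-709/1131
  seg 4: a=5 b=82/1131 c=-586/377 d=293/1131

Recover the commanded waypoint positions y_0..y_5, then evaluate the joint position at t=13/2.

y_0=2 y_1=-4 y_2=-1 y_3=4 y_4=5 y_5=1
S(13/2) = 14035/3016

y_0 = S_0(0) = a_0 = 2
y_1 = S_1(0) = a_1 = -4
y_2 = S_2(0) = a_2 = -1
y_3 = S_3(0) = a_3 = 4
y_4 = S_4(0) = a_4 = 5
y_5 = S_4(2) = 1
t_q=13/2 is in segment 3 (τ=1/2); S_3(τ)=14035/3016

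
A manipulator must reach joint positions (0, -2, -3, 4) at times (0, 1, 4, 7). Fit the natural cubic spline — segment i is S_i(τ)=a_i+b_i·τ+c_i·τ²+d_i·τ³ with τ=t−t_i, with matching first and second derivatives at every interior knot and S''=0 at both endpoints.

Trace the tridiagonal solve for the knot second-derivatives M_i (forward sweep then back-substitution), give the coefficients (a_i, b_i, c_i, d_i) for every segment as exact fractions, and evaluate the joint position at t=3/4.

Δ: Δ0=-2, Δ1=-1/3, Δ2=7/3
row 1: diag=8, rhs=10; c'=3/8, d'=5/4
row 2: denom=12−3·3/8=87/8; d'=(16−3·5/4)/(87/8)=98/87
back: M2=98/87
back: M1=5/4−3/8·98/87=24/29
M: M0=0, M1=24/29, M2=98/87, M3=0
seg 0: a=0, c=M0/2=0, d=(M1−M0)/(6·1)=4/29, b=Δ0−h0·(2M0+M1)/6=-62/29
seg 1: a=-2, c=M1/2=12/29, d=(M2−M1)/(6·3)=13/783, b=Δ1−h1·(2M1+M2)/6=-50/29
seg 2: a=-3, c=M2/2=49/87, d=(M3−M2)/(6·3)=-49/783, b=Δ2−h2·(2M2+M3)/6=35/29
t_q=3/4 → seg 0, τ=3/4; S=0+-62/29·τ+0·τ²+4/29·τ³=-717/464

  seg 0: a=0 b=-62/29 c=0 d=4/29
  seg 1: a=-2 b=-50/29 c=12/29 d=13/783
  seg 2: a=-3 b=35/29 c=49/87 d=-49/783
S(3/4) = -717/464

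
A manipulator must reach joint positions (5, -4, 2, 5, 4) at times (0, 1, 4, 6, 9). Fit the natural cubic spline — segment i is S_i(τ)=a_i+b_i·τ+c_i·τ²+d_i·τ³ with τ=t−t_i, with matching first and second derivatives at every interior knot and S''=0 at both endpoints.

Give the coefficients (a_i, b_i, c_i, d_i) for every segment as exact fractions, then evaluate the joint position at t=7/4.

Δ: Δ0=-9, Δ1=2, Δ2=3/2, Δ3=-1/3
row 1: diag=8, rhs=66; c'=3/8, d'=33/4
row 2: denom=10−3·3/8=71/8; d'=(-3−3·33/4)/(71/8)=-222/71
row 3: denom=10−2·16/71=678/71; d'=(-11−2·-222/71)/(678/71)=-337/678
back: M3=-337/678
back: M2=-222/71−16/71·-337/678=-1022/339
back: M1=33/4−3/8·-1022/339=1060/113
M: M0=0, M1=1060/113, M2=-1022/339, M3=-337/678, M4=0
seg 0: a=5, c=M0/2=0, d=(M1−M0)/(6·1)=530/339, b=Δ0−h0·(2M0+M1)/6=-3581/339
seg 1: a=-4, c=M1/2=530/113, d=(M2−M1)/(6·3)=-2101/3051, b=Δ1−h1·(2M1+M2)/6=-1991/339
seg 2: a=2, c=M2/2=-511/339, d=(M3−M2)/(6·2)=569/2712, b=Δ2−h2·(2M2+M3)/6=1246/339
seg 3: a=5, c=M3/2=-337/1356, d=(M4−M3)/(6·3)=337/12204, b=Δ3−h3·(2M3+M4)/6=37/226
t_q=7/4 → seg 1, τ=3/4; S=-4+-1991/339·τ+530/113·τ²+-2101/3051·τ³=-43805/7232

  seg 0: a=5 b=-3581/339 c=0 d=530/339
  seg 1: a=-4 b=-1991/339 c=530/113 d=-2101/3051
  seg 2: a=2 b=1246/339 c=-511/339 d=569/2712
  seg 3: a=5 b=37/226 c=-337/1356 d=337/12204
S(7/4) = -43805/7232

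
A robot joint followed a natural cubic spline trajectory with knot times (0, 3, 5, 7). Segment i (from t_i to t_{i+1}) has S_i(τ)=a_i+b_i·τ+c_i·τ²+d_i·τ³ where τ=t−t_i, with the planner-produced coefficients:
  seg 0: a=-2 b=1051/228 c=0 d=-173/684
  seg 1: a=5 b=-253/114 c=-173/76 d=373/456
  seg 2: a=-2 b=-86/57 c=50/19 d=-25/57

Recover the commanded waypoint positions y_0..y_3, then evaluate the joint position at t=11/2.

y_0=-2 y_1=5 y_2=-2 y_3=2
S(11/2) = -327/152

y_0 = S_0(0) = a_0 = -2
y_1 = S_1(0) = a_1 = 5
y_2 = S_2(0) = a_2 = -2
y_3 = S_2(2) = 2
t_q=11/2 is in segment 2 (τ=1/2); S_2(τ)=-327/152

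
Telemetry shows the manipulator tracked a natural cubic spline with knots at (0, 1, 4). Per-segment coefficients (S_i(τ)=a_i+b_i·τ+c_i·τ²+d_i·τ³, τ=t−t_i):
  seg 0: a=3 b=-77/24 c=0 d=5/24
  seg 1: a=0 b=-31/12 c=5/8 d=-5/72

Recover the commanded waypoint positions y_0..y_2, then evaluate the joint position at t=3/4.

y_0 = S_0(0) = a_0 = 3
y_1 = S_1(0) = a_1 = 0
y_2 = S_1(3) = -4
t_q=3/4 is in segment 0 (τ=3/4); S_0(τ)=349/512

y_0=3 y_1=0 y_2=-4
S(3/4) = 349/512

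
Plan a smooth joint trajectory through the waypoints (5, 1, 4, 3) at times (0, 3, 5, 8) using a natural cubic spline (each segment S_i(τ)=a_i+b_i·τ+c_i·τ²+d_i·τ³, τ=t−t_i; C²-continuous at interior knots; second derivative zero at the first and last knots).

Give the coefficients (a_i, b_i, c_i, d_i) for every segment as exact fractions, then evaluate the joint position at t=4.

  seg 0: a=5 b=-7/3 c=0 d=1/9
  seg 1: a=1 b=2/3 c=1 d=-7/24
  seg 2: a=4 b=7/6 c=-3/4 d=1/12
S(4) = 19/8

Δ: Δ0=-4/3, Δ1=3/2, Δ2=-1/3
row 1: diag=10, rhs=17; c'=1/5, d'=17/10
row 2: denom=10−2·1/5=48/5; d'=(-11−2·17/10)/(48/5)=-3/2
back: M2=-3/2
back: M1=17/10−1/5·-3/2=2
M: M0=0, M1=2, M2=-3/2, M3=0
seg 0: a=5, c=M0/2=0, d=(M1−M0)/(6·3)=1/9, b=Δ0−h0·(2M0+M1)/6=-7/3
seg 1: a=1, c=M1/2=1, d=(M2−M1)/(6·2)=-7/24, b=Δ1−h1·(2M1+M2)/6=2/3
seg 2: a=4, c=M2/2=-3/4, d=(M3−M2)/(6·3)=1/12, b=Δ2−h2·(2M2+M3)/6=7/6
t_q=4 → seg 1, τ=1; S=1+2/3·τ+1·τ²+-7/24·τ³=19/8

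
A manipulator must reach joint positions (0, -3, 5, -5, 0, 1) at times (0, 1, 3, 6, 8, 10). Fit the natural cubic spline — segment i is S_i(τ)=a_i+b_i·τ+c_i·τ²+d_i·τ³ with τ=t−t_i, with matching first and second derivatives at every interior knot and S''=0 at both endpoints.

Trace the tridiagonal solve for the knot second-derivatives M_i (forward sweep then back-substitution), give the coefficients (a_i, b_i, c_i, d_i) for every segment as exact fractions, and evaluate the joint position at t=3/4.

  seg 0: a=0 b=-3320/717 c=0 d=1169/717
  seg 1: a=-3 b=187/717 c=1169/239 d=-4333/2868
  seg 2: a=5 b=1216/717 c=-1995/478 d=3581/4302
  seg 3: a=-5 b=-1249/1434 c=793/239 d=-2341/2868
  seg 4: a=0 b=3737/1434 c=-755/478 d=755/2868
S(3/4) = -42599/15296

Δ: Δ0=-3, Δ1=4, Δ2=-10/3, Δ3=5/2, Δ4=1/2
row 1: diag=6, rhs=42; c'=1/3, d'=7
row 2: denom=10−2·1/3=28/3; d'=(-44−2·7)/(28/3)=-87/14
row 3: denom=10−3·9/28=253/28; d'=(35−3·-87/14)/(253/28)=1502/253
row 4: denom=8−2·56/253=1912/253; d'=(-12−2·1502/253)/(1912/253)=-755/239
back: M4=-755/239
back: M3=1502/253−56/253·-755/239=1586/239
back: M2=-87/14−9/28·1586/239=-1995/239
back: M1=7−1/3·-1995/239=2338/239
M: M0=0, M1=2338/239, M2=-1995/239, M3=1586/239, M4=-755/239, M5=0
seg 0: a=0, c=M0/2=0, d=(M1−M0)/(6·1)=1169/717, b=Δ0−h0·(2M0+M1)/6=-3320/717
seg 1: a=-3, c=M1/2=1169/239, d=(M2−M1)/(6·2)=-4333/2868, b=Δ1−h1·(2M1+M2)/6=187/717
seg 2: a=5, c=M2/2=-1995/478, d=(M3−M2)/(6·3)=3581/4302, b=Δ2−h2·(2M2+M3)/6=1216/717
seg 3: a=-5, c=M3/2=793/239, d=(M4−M3)/(6·2)=-2341/2868, b=Δ3−h3·(2M3+M4)/6=-1249/1434
seg 4: a=0, c=M4/2=-755/478, d=(M5−M4)/(6·2)=755/2868, b=Δ4−h4·(2M4+M5)/6=3737/1434
t_q=3/4 → seg 0, τ=3/4; S=0+-3320/717·τ+0·τ²+1169/717·τ³=-42599/15296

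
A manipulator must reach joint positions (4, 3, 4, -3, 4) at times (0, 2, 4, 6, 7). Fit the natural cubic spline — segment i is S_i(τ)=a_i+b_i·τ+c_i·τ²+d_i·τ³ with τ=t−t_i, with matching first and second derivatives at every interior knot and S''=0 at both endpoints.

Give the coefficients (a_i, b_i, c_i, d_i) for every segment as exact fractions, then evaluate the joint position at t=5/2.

  seg 0: a=4 b=-54/41 c=0 d=67/328
  seg 1: a=3 b=93/82 c=201/164 d=-253/328
  seg 2: a=4 b=-132/41 c=-279/82 d=535/328
  seg 3: a=-3 b=225/82 c=1047/164 d=-349/164
S(5/2) = 9911/2624

Δ: Δ0=-1/2, Δ1=1/2, Δ2=-7/2, Δ3=7
row 1: diag=8, rhs=6; c'=1/4, d'=3/4
row 2: denom=8−2·1/4=15/2; d'=(-24−2·3/4)/(15/2)=-17/5
row 3: denom=6−2·4/15=82/15; d'=(63−2·-17/5)/(82/15)=1047/82
back: M3=1047/82
back: M2=-17/5−4/15·1047/82=-279/41
back: M1=3/4−1/4·-279/41=201/82
M: M0=0, M1=201/82, M2=-279/41, M3=1047/82, M4=0
seg 0: a=4, c=M0/2=0, d=(M1−M0)/(6·2)=67/328, b=Δ0−h0·(2M0+M1)/6=-54/41
seg 1: a=3, c=M1/2=201/164, d=(M2−M1)/(6·2)=-253/328, b=Δ1−h1·(2M1+M2)/6=93/82
seg 2: a=4, c=M2/2=-279/82, d=(M3−M2)/(6·2)=535/328, b=Δ2−h2·(2M2+M3)/6=-132/41
seg 3: a=-3, c=M3/2=1047/164, d=(M4−M3)/(6·1)=-349/164, b=Δ3−h3·(2M3+M4)/6=225/82
t_q=5/2 → seg 1, τ=1/2; S=3+93/82·τ+201/164·τ²+-253/328·τ³=9911/2624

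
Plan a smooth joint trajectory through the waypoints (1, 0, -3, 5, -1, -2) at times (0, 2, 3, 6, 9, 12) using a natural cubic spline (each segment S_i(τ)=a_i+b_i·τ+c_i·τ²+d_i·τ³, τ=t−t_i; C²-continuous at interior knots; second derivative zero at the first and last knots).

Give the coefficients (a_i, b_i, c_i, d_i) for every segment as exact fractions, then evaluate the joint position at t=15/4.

Δ: Δ0=-1/2, Δ1=-3, Δ2=8/3, Δ3=-2, Δ4=-1/3
row 1: diag=6, rhs=-15; c'=1/6, d'=-5/2
row 2: denom=8−1·1/6=47/6; d'=(34−1·-5/2)/(47/6)=219/47
row 3: denom=12−3·18/47=510/47; d'=(-28−3·219/47)/(510/47)=-1973/510
row 4: denom=12−3·47/170=1899/170; d'=(10−3·-1973/510)/(1899/170)=3673/1899
back: M4=3673/1899
back: M3=-1973/510−47/170·3673/1899=-8362/1899
back: M2=219/47−18/47·-8362/1899=1339/211
back: M1=-5/2−1/6·1339/211=-2252/633
M: M0=0, M1=-2252/633, M2=1339/211, M3=-8362/1899, M4=3673/1899, M5=0
seg 0: a=1, c=M0/2=0, d=(M1−M0)/(6·2)=-563/1899, b=Δ0−h0·(2M0+M1)/6=2605/3798
seg 1: a=0, c=M1/2=-1126/633, d=(M2−M1)/(6·1)=6269/3798, b=Δ1−h1·(2M1+M2)/6=-10907/3798
seg 2: a=-3, c=M2/2=1339/422, d=(M3−M2)/(6·3)=-20413/34182, b=Δ2−h2·(2M2+M3)/6=-2806/1899
seg 3: a=5, c=M3/2=-4181/1899, d=(M4−M3)/(6·3)=12035/34182, b=Δ3−h3·(2M3+M4)/6=5455/3798
seg 4: a=-1, c=M4/2=3673/3798, d=(M5−M4)/(6·3)=-3673/34182, b=Δ4−h4·(2M4+M5)/6=-4306/1899
t_q=15/4 → seg 2, τ=3/4; S=-3+-2806/1899·τ+1339/422·τ²+-20413/34182·τ³=-69555/27008

  seg 0: a=1 b=2605/3798 c=0 d=-563/1899
  seg 1: a=0 b=-10907/3798 c=-1126/633 d=6269/3798
  seg 2: a=-3 b=-2806/1899 c=1339/422 d=-20413/34182
  seg 3: a=5 b=5455/3798 c=-4181/1899 d=12035/34182
  seg 4: a=-1 b=-4306/1899 c=3673/3798 d=-3673/34182
S(15/4) = -69555/27008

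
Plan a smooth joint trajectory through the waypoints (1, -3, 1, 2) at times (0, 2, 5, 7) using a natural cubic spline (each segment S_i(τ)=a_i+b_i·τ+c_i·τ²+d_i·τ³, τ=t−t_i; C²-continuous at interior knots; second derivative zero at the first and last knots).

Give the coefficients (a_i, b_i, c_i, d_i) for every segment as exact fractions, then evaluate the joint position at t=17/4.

  seg 0: a=1 b=-761/273 c=0 d=215/1092
  seg 1: a=-3 b=-116/273 c=215/182 d=-25/126
  seg 2: a=1 b=713/546 c=-55/91 d=55/546
S(17/4) = -2745/11648

Δ: Δ0=-2, Δ1=4/3, Δ2=1/2
row 1: diag=10, rhs=20; c'=3/10, d'=2
row 2: denom=10−3·3/10=91/10; d'=(-5−3·2)/(91/10)=-110/91
back: M2=-110/91
back: M1=2−3/10·-110/91=215/91
M: M0=0, M1=215/91, M2=-110/91, M3=0
seg 0: a=1, c=M0/2=0, d=(M1−M0)/(6·2)=215/1092, b=Δ0−h0·(2M0+M1)/6=-761/273
seg 1: a=-3, c=M1/2=215/182, d=(M2−M1)/(6·3)=-25/126, b=Δ1−h1·(2M1+M2)/6=-116/273
seg 2: a=1, c=M2/2=-55/91, d=(M3−M2)/(6·2)=55/546, b=Δ2−h2·(2M2+M3)/6=713/546
t_q=17/4 → seg 1, τ=9/4; S=-3+-116/273·τ+215/182·τ²+-25/126·τ³=-2745/11648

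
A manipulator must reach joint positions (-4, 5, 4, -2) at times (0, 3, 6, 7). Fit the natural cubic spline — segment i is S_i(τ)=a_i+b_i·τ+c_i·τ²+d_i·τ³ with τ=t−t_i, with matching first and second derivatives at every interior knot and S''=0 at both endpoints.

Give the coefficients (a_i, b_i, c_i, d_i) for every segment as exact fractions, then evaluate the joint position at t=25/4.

Δ: Δ0=3, Δ1=-1/3, Δ2=-6
row 1: diag=12, rhs=-20; c'=1/4, d'=-5/3
row 2: denom=8−3·1/4=29/4; d'=(-34−3·-5/3)/(29/4)=-4
back: M2=-4
back: M1=-5/3−1/4·-4=-2/3
M: M0=0, M1=-2/3, M2=-4, M3=0
seg 0: a=-4, c=M0/2=0, d=(M1−M0)/(6·3)=-1/27, b=Δ0−h0·(2M0+M1)/6=10/3
seg 1: a=5, c=M1/2=-1/3, d=(M2−M1)/(6·3)=-5/27, b=Δ1−h1·(2M1+M2)/6=7/3
seg 2: a=4, c=M2/2=-2, d=(M3−M2)/(6·1)=2/3, b=Δ2−h2·(2M2+M3)/6=-14/3
t_q=25/4 → seg 2, τ=1/4; S=4+-14/3·τ+-2·τ²+2/3·τ³=87/32

  seg 0: a=-4 b=10/3 c=0 d=-1/27
  seg 1: a=5 b=7/3 c=-1/3 d=-5/27
  seg 2: a=4 b=-14/3 c=-2 d=2/3
S(25/4) = 87/32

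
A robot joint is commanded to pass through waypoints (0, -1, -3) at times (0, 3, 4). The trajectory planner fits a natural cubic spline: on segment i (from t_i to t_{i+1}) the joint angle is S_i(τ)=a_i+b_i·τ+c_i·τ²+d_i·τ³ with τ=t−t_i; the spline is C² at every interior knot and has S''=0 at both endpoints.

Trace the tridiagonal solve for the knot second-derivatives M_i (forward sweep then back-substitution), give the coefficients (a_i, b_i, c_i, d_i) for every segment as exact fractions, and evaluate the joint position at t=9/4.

  seg 0: a=0 b=7/24 c=0 d=-5/72
  seg 1: a=-1 b=-19/12 c=-5/8 d=5/24
S(9/4) = -69/512

Δ: Δ0=-1/3, Δ1=-2
row 1: diag=8, rhs=-10; c'=1/8, d'=-5/4
back: M1=-5/4
M: M0=0, M1=-5/4, M2=0
seg 0: a=0, c=M0/2=0, d=(M1−M0)/(6·3)=-5/72, b=Δ0−h0·(2M0+M1)/6=7/24
seg 1: a=-1, c=M1/2=-5/8, d=(M2−M1)/(6·1)=5/24, b=Δ1−h1·(2M1+M2)/6=-19/12
t_q=9/4 → seg 0, τ=9/4; S=0+7/24·τ+0·τ²+-5/72·τ³=-69/512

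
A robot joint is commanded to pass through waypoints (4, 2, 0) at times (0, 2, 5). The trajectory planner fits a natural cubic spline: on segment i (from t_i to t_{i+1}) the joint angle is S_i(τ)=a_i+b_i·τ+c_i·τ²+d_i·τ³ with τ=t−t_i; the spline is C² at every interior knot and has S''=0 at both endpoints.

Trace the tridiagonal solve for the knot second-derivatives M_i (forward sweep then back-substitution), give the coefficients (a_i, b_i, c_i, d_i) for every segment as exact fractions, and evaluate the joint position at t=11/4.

  seg 0: a=4 b=-16/15 c=0 d=1/60
  seg 1: a=2 b=-13/15 c=1/10 d=-1/90
S(11/4) = 897/640

Δ: Δ0=-1, Δ1=-2/3
row 1: diag=10, rhs=2; c'=3/10, d'=1/5
back: M1=1/5
M: M0=0, M1=1/5, M2=0
seg 0: a=4, c=M0/2=0, d=(M1−M0)/(6·2)=1/60, b=Δ0−h0·(2M0+M1)/6=-16/15
seg 1: a=2, c=M1/2=1/10, d=(M2−M1)/(6·3)=-1/90, b=Δ1−h1·(2M1+M2)/6=-13/15
t_q=11/4 → seg 1, τ=3/4; S=2+-13/15·τ+1/10·τ²+-1/90·τ³=897/640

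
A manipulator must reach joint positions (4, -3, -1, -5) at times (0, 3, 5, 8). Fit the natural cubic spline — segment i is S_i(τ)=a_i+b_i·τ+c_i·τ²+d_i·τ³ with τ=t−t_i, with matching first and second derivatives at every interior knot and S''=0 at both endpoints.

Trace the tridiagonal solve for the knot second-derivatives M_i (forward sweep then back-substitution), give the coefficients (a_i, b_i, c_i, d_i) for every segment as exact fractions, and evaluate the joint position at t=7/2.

Δ: Δ0=-7/3, Δ1=1, Δ2=-4/3
row 1: diag=10, rhs=20; c'=1/5, d'=2
row 2: denom=10−2·1/5=48/5; d'=(-14−2·2)/(48/5)=-15/8
back: M2=-15/8
back: M1=2−1/5·-15/8=19/8
M: M0=0, M1=19/8, M2=-15/8, M3=0
seg 0: a=4, c=M0/2=0, d=(M1−M0)/(6·3)=19/144, b=Δ0−h0·(2M0+M1)/6=-169/48
seg 1: a=-3, c=M1/2=19/16, d=(M2−M1)/(6·2)=-17/48, b=Δ1−h1·(2M1+M2)/6=1/24
seg 2: a=-1, c=M2/2=-15/16, d=(M3−M2)/(6·3)=5/48, b=Δ2−h2·(2M2+M3)/6=13/24
t_q=7/2 → seg 1, τ=1/2; S=-3+1/24·τ+19/16·τ²+-17/48·τ³=-349/128

  seg 0: a=4 b=-169/48 c=0 d=19/144
  seg 1: a=-3 b=1/24 c=19/16 d=-17/48
  seg 2: a=-1 b=13/24 c=-15/16 d=5/48
S(7/2) = -349/128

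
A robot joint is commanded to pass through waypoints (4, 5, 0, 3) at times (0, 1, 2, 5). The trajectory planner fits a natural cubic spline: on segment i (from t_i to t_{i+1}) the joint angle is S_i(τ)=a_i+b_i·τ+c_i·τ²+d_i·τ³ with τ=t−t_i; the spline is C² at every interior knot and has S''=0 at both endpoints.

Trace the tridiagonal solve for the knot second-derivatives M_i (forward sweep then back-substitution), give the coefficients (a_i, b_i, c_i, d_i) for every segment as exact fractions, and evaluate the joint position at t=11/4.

  seg 0: a=4 b=85/31 c=0 d=-54/31
  seg 1: a=5 b=-77/31 c=-162/31 d=84/31
  seg 2: a=0 b=-149/31 c=90/31 d=-10/31
S(11/4) = -2091/992

Δ: Δ0=1, Δ1=-5, Δ2=1
row 1: diag=4, rhs=-36; c'=1/4, d'=-9
row 2: denom=8−1·1/4=31/4; d'=(36−1·-9)/(31/4)=180/31
back: M2=180/31
back: M1=-9−1/4·180/31=-324/31
M: M0=0, M1=-324/31, M2=180/31, M3=0
seg 0: a=4, c=M0/2=0, d=(M1−M0)/(6·1)=-54/31, b=Δ0−h0·(2M0+M1)/6=85/31
seg 1: a=5, c=M1/2=-162/31, d=(M2−M1)/(6·1)=84/31, b=Δ1−h1·(2M1+M2)/6=-77/31
seg 2: a=0, c=M2/2=90/31, d=(M3−M2)/(6·3)=-10/31, b=Δ2−h2·(2M2+M3)/6=-149/31
t_q=11/4 → seg 2, τ=3/4; S=0+-149/31·τ+90/31·τ²+-10/31·τ³=-2091/992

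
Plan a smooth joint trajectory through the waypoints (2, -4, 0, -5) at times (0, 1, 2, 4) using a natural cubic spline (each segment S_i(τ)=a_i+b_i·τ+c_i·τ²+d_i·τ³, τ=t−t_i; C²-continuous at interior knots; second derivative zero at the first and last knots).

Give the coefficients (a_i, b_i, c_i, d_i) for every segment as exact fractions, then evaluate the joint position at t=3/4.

  seg 0: a=2 b=-409/46 c=0 d=133/46
  seg 1: a=-4 b=-5/23 c=399/46 d=-205/46
  seg 2: a=0 b=173/46 c=-108/23 d=18/23
S(3/4) = -10153/2944

Δ: Δ0=-6, Δ1=4, Δ2=-5/2
row 1: diag=4, rhs=60; c'=1/4, d'=15
row 2: denom=6−1·1/4=23/4; d'=(-39−1·15)/(23/4)=-216/23
back: M2=-216/23
back: M1=15−1/4·-216/23=399/23
M: M0=0, M1=399/23, M2=-216/23, M3=0
seg 0: a=2, c=M0/2=0, d=(M1−M0)/(6·1)=133/46, b=Δ0−h0·(2M0+M1)/6=-409/46
seg 1: a=-4, c=M1/2=399/46, d=(M2−M1)/(6·1)=-205/46, b=Δ1−h1·(2M1+M2)/6=-5/23
seg 2: a=0, c=M2/2=-108/23, d=(M3−M2)/(6·2)=18/23, b=Δ2−h2·(2M2+M3)/6=173/46
t_q=3/4 → seg 0, τ=3/4; S=2+-409/46·τ+0·τ²+133/46·τ³=-10153/2944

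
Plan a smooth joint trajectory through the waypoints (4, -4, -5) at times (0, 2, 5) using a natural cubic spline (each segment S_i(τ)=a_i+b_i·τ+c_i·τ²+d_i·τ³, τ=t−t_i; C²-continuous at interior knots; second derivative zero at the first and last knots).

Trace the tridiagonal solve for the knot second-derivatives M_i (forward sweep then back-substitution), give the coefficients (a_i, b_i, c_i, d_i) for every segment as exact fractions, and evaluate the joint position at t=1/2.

  seg 0: a=4 b=-71/15 c=0 d=11/60
  seg 1: a=-4 b=-38/15 c=11/10 d=-11/90
S(1/2) = 53/32

Δ: Δ0=-4, Δ1=-1/3
row 1: diag=10, rhs=22; c'=3/10, d'=11/5
back: M1=11/5
M: M0=0, M1=11/5, M2=0
seg 0: a=4, c=M0/2=0, d=(M1−M0)/(6·2)=11/60, b=Δ0−h0·(2M0+M1)/6=-71/15
seg 1: a=-4, c=M1/2=11/10, d=(M2−M1)/(6·3)=-11/90, b=Δ1−h1·(2M1+M2)/6=-38/15
t_q=1/2 → seg 0, τ=1/2; S=4+-71/15·τ+0·τ²+11/60·τ³=53/32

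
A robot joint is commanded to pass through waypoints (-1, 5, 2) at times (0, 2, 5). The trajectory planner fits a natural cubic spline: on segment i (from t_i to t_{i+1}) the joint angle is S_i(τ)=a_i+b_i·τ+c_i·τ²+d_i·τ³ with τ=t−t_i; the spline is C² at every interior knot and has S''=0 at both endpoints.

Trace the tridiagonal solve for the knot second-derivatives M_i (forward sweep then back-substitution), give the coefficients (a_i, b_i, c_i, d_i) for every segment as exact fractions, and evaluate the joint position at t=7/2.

Δ: Δ0=3, Δ1=-1
row 1: diag=10, rhs=-24; c'=3/10, d'=-12/5
back: M1=-12/5
M: M0=0, M1=-12/5, M2=0
seg 0: a=-1, c=M0/2=0, d=(M1−M0)/(6·2)=-1/5, b=Δ0−h0·(2M0+M1)/6=19/5
seg 1: a=5, c=M1/2=-6/5, d=(M2−M1)/(6·3)=2/15, b=Δ1−h1·(2M1+M2)/6=7/5
t_q=7/2 → seg 1, τ=3/2; S=5+7/5·τ+-6/5·τ²+2/15·τ³=97/20

  seg 0: a=-1 b=19/5 c=0 d=-1/5
  seg 1: a=5 b=7/5 c=-6/5 d=2/15
S(7/2) = 97/20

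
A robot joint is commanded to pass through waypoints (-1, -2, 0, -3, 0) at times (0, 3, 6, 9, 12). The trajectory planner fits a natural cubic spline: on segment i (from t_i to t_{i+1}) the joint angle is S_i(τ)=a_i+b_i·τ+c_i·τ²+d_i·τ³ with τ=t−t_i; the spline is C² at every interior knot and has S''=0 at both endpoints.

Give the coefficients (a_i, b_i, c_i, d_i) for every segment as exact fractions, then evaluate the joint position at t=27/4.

Δ: Δ0=-1/3, Δ1=2/3, Δ2=-1, Δ3=1
row 1: diag=12, rhs=6; c'=1/4, d'=1/2
row 2: denom=12−3·1/4=45/4; d'=(-10−3·1/2)/(45/4)=-46/45
row 3: denom=12−3·4/15=56/5; d'=(12−3·-46/45)/(56/5)=113/84
back: M3=113/84
back: M2=-46/45−4/15·113/84=-29/21
back: M1=1/2−1/4·-29/21=71/84
M: M0=0, M1=71/84, M2=-29/21, M3=113/84, M4=0
seg 0: a=-1, c=M0/2=0, d=(M1−M0)/(6·3)=71/1512, b=Δ0−h0·(2M0+M1)/6=-127/168
seg 1: a=-2, c=M1/2=71/168, d=(M2−M1)/(6·3)=-187/1512, b=Δ1−h1·(2M1+M2)/6=43/84
seg 2: a=0, c=M2/2=-29/42, d=(M3−M2)/(6·3)=229/1512, b=Δ2−h2·(2M2+M3)/6=-7/24
seg 3: a=-3, c=M3/2=113/168, d=(M4−M3)/(6·3)=-113/1512, b=Δ3−h3·(2M3+M4)/6=-29/84
t_q=27/4 → seg 2, τ=3/4; S=0+-7/24·τ+-29/42·τ²+229/1512·τ³=-1947/3584

  seg 0: a=-1 b=-127/168 c=0 d=71/1512
  seg 1: a=-2 b=43/84 c=71/168 d=-187/1512
  seg 2: a=0 b=-7/24 c=-29/42 d=229/1512
  seg 3: a=-3 b=-29/84 c=113/168 d=-113/1512
S(27/4) = -1947/3584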